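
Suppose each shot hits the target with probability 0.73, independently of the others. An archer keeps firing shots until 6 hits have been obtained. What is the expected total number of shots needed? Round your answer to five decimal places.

8.21918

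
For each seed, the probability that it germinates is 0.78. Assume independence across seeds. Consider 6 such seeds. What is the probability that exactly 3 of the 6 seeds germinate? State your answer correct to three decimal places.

0.101

X ~ Binomial(n=6, p=0.78).
P(X=3) = C(6,3) · p^3 · (1−p)^3
= 20 · 0.47455 · 0.010648 = 0.10106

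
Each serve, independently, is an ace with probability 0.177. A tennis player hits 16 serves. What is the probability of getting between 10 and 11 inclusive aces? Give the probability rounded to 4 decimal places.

0.0001

X ~ Binomial(16, 0.177); P(10 ≤ X ≤ 11) = Σ C(16,k) p^k (1−p)^(16−k) over k:
  k=10: C(16,10)·0.177^10·0.823^6 = 0.000075
  k=11: C(16,11)·0.177^11·0.823^5 = 0.000009
Total = 0.000084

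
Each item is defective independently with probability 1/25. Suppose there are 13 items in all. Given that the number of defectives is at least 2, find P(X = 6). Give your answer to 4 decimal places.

0.0001

X ~ Binomial(13, 0.04). Want P(X=6 | X≥2) = P(X=6) / P(X≥2).
P(X=6) = C(13,6)·0.04^6·0.96^7 = 0.000005
P(X≥2) = 1 − 0.588201 − 0.318609 = 0.093190
Ratio = 0.000005 / 0.093190 = 0.000057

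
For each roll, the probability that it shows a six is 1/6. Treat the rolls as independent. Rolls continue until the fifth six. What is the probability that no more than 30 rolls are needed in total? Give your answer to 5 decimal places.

0.57566

Finishing within 30 rolls ⇔ at least 5 successes in the first 30. With X ~ Binomial(30, 0.166667), P(Y ≤ 30) = 1 − P(X ≤ 4).
  k=0: C(30,0)·0.166667^0·0.833333^30 = 0.0042127
  k=1: C(30,1)·0.166667^1·0.833333^29 = 0.0252763
  k=2: C(30,2)·0.166667^2·0.833333^28 = 0.0733013
  k=3: C(30,3)·0.166667^3·0.833333^27 = 0.1368292
  k=4: C(30,4)·0.166667^4·0.833333^26 = 0.1847194
1 − 0.4243389 = 0.5756611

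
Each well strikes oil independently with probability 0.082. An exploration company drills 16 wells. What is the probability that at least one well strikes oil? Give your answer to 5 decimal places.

0.74562

P(at least one) = 1 − P(none) = 1 − (1 − 0.082)^16
= 1 − 0.2543800 = 0.7456200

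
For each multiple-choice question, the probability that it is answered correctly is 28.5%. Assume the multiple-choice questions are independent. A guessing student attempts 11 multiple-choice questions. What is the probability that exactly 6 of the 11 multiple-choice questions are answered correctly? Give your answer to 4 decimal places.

X ~ Binomial(n=11, p=0.285).
P(X=6) = C(11,6) · p^6 · (1−p)^5
= 462 · 0.00053588 · 0.18687 = 0.046264

0.0463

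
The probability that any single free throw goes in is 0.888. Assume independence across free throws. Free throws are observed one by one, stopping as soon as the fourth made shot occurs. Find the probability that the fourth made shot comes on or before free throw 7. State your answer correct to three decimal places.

Finishing within 7 free throws ⇔ at least 4 successes in the first 7. With X ~ Binomial(7, 0.888), P(Y ≤ 7) = 1 − P(X ≤ 3).
  k=0: C(7,0)·0.888^0·0.112^7 = 0.00000
  k=1: C(7,1)·0.888^1·0.112^6 = 0.00001
  k=2: C(7,2)·0.888^2·0.112^5 = 0.00029
  k=3: C(7,3)·0.888^3·0.112^4 = 0.00386
1 − 0.00416 = 0.99584

0.996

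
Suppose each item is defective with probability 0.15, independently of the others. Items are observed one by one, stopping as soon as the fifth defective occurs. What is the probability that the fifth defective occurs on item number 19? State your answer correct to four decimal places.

Y = trial on which the fifth success occurs; negative binomial, r=5, p=0.15.
P(Y=19) = C(18,4) · p^5 · (1−p)^14
= 3060 · 7.5937e-05 · 0.10277 = 0.023880

0.0239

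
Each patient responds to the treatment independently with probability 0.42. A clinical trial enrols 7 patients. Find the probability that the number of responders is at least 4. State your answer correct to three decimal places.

X ~ Binomial(7, 0.42); P(X ≥ 4) = Σ C(7,k) p^k (1−p)^(7−k) over k:
  k=4: C(7,4)·0.42^4·0.58^3 = 0.21250
  k=5: C(7,5)·0.42^5·0.58^2 = 0.09233
  k=6: C(7,6)·0.42^6·0.58^1 = 0.02229
  k=7: C(7,7)·0.42^7·0.58^0 = 0.00231
Total = 0.32941

0.329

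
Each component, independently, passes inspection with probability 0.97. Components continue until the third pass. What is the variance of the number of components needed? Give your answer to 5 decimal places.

0.09565

Y = total components until the third success; negative binomial with r=3, p=0.97.
Var(Y) = r(1−p)/p² = 3·0.03 / 0.97² = 0.0956531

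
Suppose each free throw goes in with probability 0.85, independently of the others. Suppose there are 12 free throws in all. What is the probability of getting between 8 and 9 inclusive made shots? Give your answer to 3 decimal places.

X ~ Binomial(12, 0.85); P(8 ≤ X ≤ 9) = Σ C(12,k) p^k (1−p)^(12−k) over k:
  k=8: C(12,8)·0.85^8·0.15^4 = 0.06828
  k=9: C(12,9)·0.85^9·0.15^3 = 0.17198
Total = 0.24026

0.240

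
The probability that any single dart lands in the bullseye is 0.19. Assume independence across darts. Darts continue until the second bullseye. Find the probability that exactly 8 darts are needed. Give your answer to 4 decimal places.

Y = trial on which the second success occurs; negative binomial, r=2, p=0.19.
P(Y=8) = C(7,1) · p^2 · (1−p)^6
= 7 · 0.0361 · 0.28243 = 0.071370

0.0714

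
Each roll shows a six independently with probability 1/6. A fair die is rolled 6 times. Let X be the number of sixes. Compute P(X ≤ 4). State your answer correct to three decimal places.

X ~ Binomial(6, 0.166667); P(X ≤ 4) = Σ C(6,k) p^k (1−p)^(6−k) over k:
  k=0: C(6,0)·0.166667^0·0.833333^6 = 0.33490
  k=1: C(6,1)·0.166667^1·0.833333^5 = 0.40188
  k=2: C(6,2)·0.166667^2·0.833333^4 = 0.20094
  k=3: C(6,3)·0.166667^3·0.833333^3 = 0.05358
  k=4: C(6,4)·0.166667^4·0.833333^2 = 0.00804
Total = 0.99934

0.999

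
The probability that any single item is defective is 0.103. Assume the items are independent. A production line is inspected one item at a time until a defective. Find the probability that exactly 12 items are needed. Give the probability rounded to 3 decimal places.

Geometric (trials to first success), p = 0.103.
P(Y = 12) = (1−p)^11 · p = 0.30249 · 0.103 = 0.03116

0.031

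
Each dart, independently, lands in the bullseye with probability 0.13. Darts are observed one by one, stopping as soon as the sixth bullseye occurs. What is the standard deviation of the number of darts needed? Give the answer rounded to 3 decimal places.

17.575

Y = total darts until the sixth success; negative binomial with r=6, p=0.13.
SD(Y) = √[r(1−p)/p²] = √(308.87574) = 17.57486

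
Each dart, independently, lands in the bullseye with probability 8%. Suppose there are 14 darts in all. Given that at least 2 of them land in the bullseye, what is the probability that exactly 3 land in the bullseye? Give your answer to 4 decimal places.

0.2403

X ~ Binomial(14, 0.08). Want P(X=3 | X≥2) = P(X=3) / P(X≥2).
P(X=3) = C(14,3)·0.08^3·0.92^11 = 0.074480
P(X≥2) = 1 − 0.311193 − 0.378843 = 0.309964
Ratio = 0.074480 / 0.309964 = 0.240285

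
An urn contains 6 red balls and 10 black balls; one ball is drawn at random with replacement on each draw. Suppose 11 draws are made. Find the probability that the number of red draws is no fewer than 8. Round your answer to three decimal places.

X ~ Binomial(11, 0.375); P(X ≥ 8) = Σ C(11,k) p^k (1−p)^(11−k) over k:
  k=8: C(11,8)·0.375^8·0.625^3 = 0.01575
  k=9: C(11,9)·0.375^9·0.625^2 = 0.00315
  k=10: C(11,10)·0.375^10·0.625^1 = 0.00038
  k=11: C(11,11)·0.375^11·0.625^0 = 0.00002
Total = 0.01930

0.019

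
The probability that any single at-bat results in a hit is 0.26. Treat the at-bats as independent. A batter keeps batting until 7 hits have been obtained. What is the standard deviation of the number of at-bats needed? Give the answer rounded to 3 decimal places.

Y = total at-bats until the seventh success; negative binomial with r=7, p=0.26.
SD(Y) = √[r(1−p)/p²] = √(76.62722) = 8.75370

8.754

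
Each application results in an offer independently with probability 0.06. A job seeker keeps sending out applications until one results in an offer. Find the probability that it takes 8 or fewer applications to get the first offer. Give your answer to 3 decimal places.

Y = number of applications to the first success; geometric, p = 0.06.
P(Y ≤ 8) = 1 − (1−p)^8 = 1 − 0.60957 = 0.39043

0.390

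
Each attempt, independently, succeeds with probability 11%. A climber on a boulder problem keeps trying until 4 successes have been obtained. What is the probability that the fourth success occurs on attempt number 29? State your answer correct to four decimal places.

0.0260

Y = trial on which the fourth success occurs; negative binomial, r=4, p=0.11.
P(Y=29) = C(28,3) · p^4 · (1−p)^25
= 3276 · 0.00014641 · 0.054294 = 0.026041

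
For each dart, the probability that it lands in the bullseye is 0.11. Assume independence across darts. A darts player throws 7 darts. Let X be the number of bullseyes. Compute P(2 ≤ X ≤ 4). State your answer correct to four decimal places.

0.1747

X ~ Binomial(7, 0.11); P(2 ≤ X ≤ 4) = Σ C(7,k) p^k (1−p)^(7−k) over k:
  k=2: C(7,2)·0.11^2·0.89^5 = 0.141891
  k=3: C(7,3)·0.11^3·0.89^4 = 0.029228
  k=4: C(7,4)·0.11^4·0.89^3 = 0.003613
Total = 0.174732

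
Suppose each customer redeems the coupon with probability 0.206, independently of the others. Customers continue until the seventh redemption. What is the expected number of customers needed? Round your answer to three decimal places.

33.981

Y = total customers until the seventh success; negative binomial with r=7, p=0.206.
E[Y] = r / p = 7 / 0.206 = 33.98058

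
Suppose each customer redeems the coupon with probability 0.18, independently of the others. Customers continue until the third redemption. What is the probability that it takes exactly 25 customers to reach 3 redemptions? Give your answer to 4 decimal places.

0.0204

Y = trial on which the third success occurs; negative binomial, r=3, p=0.18.
P(Y=25) = C(24,2) · p^3 · (1−p)^22
= 276 · 0.005832 · 0.012703 = 0.020447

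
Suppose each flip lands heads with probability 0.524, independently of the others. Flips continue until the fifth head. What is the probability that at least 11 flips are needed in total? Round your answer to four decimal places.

0.3195

Needing more than 10 flips ⇔ fewer than 5 successes in the first 10. With X ~ Binomial(10, 0.524), P(Y > 10) = P(X ≤ 4).
  k=0: C(10,0)·0.524^0·0.476^10 = 0.000597
  k=1: C(10,1)·0.524^1·0.476^9 = 0.006573
  k=2: C(10,2)·0.524^2·0.476^8 = 0.032563
  k=3: C(10,3)·0.524^3·0.476^7 = 0.095592
  k=4: C(10,4)·0.524^4·0.476^6 = 0.184156
P(X ≤ 4) = 0.319483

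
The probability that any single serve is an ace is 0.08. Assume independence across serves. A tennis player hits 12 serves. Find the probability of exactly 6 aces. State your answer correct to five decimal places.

0.00015

X ~ Binomial(n=12, p=0.08).
P(X=6) = C(12,6) · p^6 · (1−p)^6
= 924 · 2.6214e-07 · 0.60636 = 0.0001469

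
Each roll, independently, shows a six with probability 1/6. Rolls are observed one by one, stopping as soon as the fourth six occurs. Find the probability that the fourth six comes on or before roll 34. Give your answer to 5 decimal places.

0.84131

Finishing within 34 rolls ⇔ at least 4 successes in the first 34. With X ~ Binomial(34, 0.166667), P(Y ≤ 34) = 1 − P(X ≤ 3).
  k=0: C(34,0)·0.166667^0·0.833333^34 = 0.0020316
  k=1: C(34,1)·0.166667^1·0.833333^33 = 0.0138149
  k=2: C(34,2)·0.166667^2·0.833333^32 = 0.0455890
  k=3: C(34,3)·0.166667^3·0.833333^31 = 0.0972566
1 − 0.1586921 = 0.8413079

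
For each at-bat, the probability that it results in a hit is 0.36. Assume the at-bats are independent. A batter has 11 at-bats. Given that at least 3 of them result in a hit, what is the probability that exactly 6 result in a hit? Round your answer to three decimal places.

0.132

X ~ Binomial(11, 0.36). Want P(X=6 | X≥3) = P(X=6) / P(X≥3).
P(X=6) = C(11,6)·0.36^6·0.64^5 = 0.10798
P(X≥3) = 1 − 0.00738 − 0.04566 − 0.12841 = 0.81856
Ratio = 0.10798 / 0.81856 = 0.13192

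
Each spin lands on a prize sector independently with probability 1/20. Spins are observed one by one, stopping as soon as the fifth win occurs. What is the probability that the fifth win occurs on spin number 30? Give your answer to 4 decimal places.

0.0021

Y = trial on which the fifth success occurs; negative binomial, r=5, p=0.05.
P(Y=30) = C(29,4) · p^5 · (1−p)^25
= 23751 · 3.125e-07 · 0.27739 = 0.002059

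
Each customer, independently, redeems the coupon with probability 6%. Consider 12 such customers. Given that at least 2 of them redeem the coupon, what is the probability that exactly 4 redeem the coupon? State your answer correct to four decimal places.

X ~ Binomial(12, 0.06). Want P(X=4 | X≥2) = P(X=4) / P(X≥2).
P(X=4) = C(12,4)·0.06^4·0.94^8 = 0.003911
P(X≥2) = 1 − 0.475920 − 0.364535 = 0.159545
Ratio = 0.003911 / 0.159545 = 0.024510

0.0245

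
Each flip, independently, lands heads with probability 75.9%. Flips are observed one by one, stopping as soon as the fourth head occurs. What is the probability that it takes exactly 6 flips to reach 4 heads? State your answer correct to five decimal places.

0.19275

Y = trial on which the fourth success occurs; negative binomial, r=4, p=0.759.
P(Y=6) = C(5,3) · p^4 · (1−p)^2
= 10 · 0.33187 · 0.058081 = 0.1927530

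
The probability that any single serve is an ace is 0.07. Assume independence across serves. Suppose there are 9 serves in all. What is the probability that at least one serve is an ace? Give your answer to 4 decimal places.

0.4796

P(at least one) = 1 − P(none) = 1 − (1 − 0.07)^9
= 1 − 0.520411 = 0.479589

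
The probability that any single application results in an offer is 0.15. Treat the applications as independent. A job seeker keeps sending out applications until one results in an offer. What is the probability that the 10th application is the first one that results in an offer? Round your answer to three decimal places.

0.035

Geometric (trials to first success), p = 0.15.
P(Y = 10) = (1−p)^9 · p = 0.23162 · 0.15 = 0.03474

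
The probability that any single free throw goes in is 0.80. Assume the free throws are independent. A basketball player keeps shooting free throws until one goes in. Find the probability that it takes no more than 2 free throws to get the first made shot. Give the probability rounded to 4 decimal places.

Y = number of free throws to the first success; geometric, p = 0.80.
P(Y ≤ 2) = 1 − (1−p)^2 = 1 − 0.040000 = 0.960000

0.9600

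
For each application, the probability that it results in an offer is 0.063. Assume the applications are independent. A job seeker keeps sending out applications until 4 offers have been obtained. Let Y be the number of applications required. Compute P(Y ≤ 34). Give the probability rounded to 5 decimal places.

Finishing within 34 applications ⇔ at least 4 successes in the first 34. With X ~ Binomial(34, 0.063), P(Y ≤ 34) = 1 − P(X ≤ 3).
  k=0: C(34,0)·0.063^0·0.937^34 = 0.1094324
  k=1: C(34,1)·0.063^1·0.937^33 = 0.2501647
  k=2: C(34,2)·0.063^2·0.937^32 = 0.2775306
  k=3: C(34,3)·0.063^3·0.937^31 = 0.1990401
1 − 0.8361678 = 0.1638322

0.16383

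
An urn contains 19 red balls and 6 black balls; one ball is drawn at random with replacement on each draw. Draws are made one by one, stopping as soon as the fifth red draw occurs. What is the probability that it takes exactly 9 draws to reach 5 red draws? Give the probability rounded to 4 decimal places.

0.0589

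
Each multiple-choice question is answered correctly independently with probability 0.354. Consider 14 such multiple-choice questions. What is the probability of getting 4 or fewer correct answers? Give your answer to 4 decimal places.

X ~ Binomial(14, 0.354); P(X ≤ 4) = Σ C(14,k) p^k (1−p)^(14−k) over k:
  k=0: C(14,0)·0.354^0·0.646^14 = 0.002204
  k=1: C(14,1)·0.354^1·0.646^13 = 0.016910
  k=2: C(14,2)·0.354^2·0.646^12 = 0.060234
  k=3: C(14,3)·0.354^3·0.646^11 = 0.132029
  k=4: C(14,4)·0.354^4·0.646^10 = 0.198963
Total = 0.410340

0.4103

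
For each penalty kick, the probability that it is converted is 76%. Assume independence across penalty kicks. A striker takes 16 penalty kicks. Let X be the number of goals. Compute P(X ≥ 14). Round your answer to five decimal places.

X ~ Binomial(16, 0.76); P(X ≥ 14) = Σ C(16,k) p^k (1−p)^(16−k) over k:
  k=14: C(16,14)·0.76^14·0.24^2 = 0.1482498
  k=15: C(16,15)·0.76^15·0.24^1 = 0.0625943
  k=16: C(16,16)·0.76^16·0.24^0 = 0.0123885
Total = 0.2232326

0.22323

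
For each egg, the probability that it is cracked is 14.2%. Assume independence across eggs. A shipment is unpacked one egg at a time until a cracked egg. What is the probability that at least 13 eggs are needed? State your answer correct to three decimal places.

0.159

Y = number of eggs to the first success; geometric, p = 0.142.
P(Y > 12) = P(first 12 all fail) = (1−p)^12 = 0.15916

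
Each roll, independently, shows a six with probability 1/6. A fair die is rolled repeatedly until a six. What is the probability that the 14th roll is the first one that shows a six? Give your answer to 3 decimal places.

Geometric (trials to first success), p = 0.166667.
P(Y = 14) = (1−p)^13 · p = 0.093464 · 0.166667 = 0.01558

0.016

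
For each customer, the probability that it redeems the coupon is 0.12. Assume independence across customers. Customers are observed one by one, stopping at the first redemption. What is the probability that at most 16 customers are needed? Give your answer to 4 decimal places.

0.8707

Y = number of customers to the first success; geometric, p = 0.12.
P(Y ≤ 16) = 1 − (1−p)^16 = 1 − 0.129337 = 0.870663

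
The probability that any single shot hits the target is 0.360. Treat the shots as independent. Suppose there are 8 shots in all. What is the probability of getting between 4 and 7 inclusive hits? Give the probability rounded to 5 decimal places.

0.31500

X ~ Binomial(8, 0.36); P(4 ≤ X ≤ 7) = Σ C(8,k) p^k (1−p)^(8−k) over k:
  k=4: C(8,4)·0.36^4·0.64^4 = 0.1972550
  k=5: C(8,5)·0.36^5·0.64^3 = 0.0887647
  k=6: C(8,6)·0.36^6·0.64^2 = 0.0249651
  k=7: C(8,7)·0.36^7·0.64^1 = 0.0040122
Total = 0.3149970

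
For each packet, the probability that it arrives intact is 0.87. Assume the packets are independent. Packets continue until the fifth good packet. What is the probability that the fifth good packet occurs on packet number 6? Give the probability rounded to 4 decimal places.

Y = trial on which the fifth success occurs; negative binomial, r=5, p=0.87.
P(Y=6) = C(5,4) · p^5 · (1−p)^1
= 5 · 0.49842 · 0.13 = 0.323974

0.3240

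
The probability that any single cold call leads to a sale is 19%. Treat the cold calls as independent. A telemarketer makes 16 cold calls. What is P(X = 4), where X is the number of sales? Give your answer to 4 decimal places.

0.1892

X ~ Binomial(n=16, p=0.19).
P(X=4) = C(16,4) · p^4 · (1−p)^12
= 1820 · 0.0013032 · 0.079766 = 0.189193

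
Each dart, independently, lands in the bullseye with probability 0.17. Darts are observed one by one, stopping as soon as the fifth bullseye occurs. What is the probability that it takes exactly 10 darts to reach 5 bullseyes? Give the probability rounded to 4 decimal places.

Y = trial on which the fifth success occurs; negative binomial, r=5, p=0.17.
P(Y=10) = C(9,4) · p^5 · (1−p)^5
= 126 · 0.00014199 · 0.3939 = 0.007047

0.0070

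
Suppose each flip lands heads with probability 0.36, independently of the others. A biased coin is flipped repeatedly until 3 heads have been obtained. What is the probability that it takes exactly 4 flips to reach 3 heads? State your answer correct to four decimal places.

0.0896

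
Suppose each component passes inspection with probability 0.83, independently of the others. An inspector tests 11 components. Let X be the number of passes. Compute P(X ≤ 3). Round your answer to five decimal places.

0.00007

X ~ Binomial(11, 0.83); P(X ≤ 3) = Σ C(11,k) p^k (1−p)^(11−k) over k:
  k=0: C(11,0)·0.83^0·0.17^11 = 0.0000000
  k=1: C(11,1)·0.83^1·0.17^10 = 0.0000002
  k=2: C(11,2)·0.83^2·0.17^9 = 0.0000045
  k=3: C(11,3)·0.83^3·0.17^8 = 0.0000658
Total = 0.0000705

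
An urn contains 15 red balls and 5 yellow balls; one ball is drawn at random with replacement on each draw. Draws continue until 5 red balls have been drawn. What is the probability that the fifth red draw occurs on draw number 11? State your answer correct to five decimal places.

0.01217

Y = trial on which the fifth success occurs; negative binomial, r=5, p=0.75.
P(Y=11) = C(10,4) · p^5 · (1−p)^6
= 210 · 0.2373 · 0.00024414 = 0.0121665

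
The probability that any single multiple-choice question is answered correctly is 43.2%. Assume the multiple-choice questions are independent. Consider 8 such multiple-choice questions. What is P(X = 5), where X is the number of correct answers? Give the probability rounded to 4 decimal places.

0.1544

X ~ Binomial(n=8, p=0.432).
P(X=5) = C(8,5) · p^5 · (1−p)^3
= 56 · 0.015046 · 0.18325 = 0.154402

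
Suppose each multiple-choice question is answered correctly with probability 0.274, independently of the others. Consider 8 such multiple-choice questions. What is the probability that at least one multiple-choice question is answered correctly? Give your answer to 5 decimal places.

P(at least one) = 1 − P(none) = 1 − (1 − 0.274)^8
= 1 − 0.0771779 = 0.9228221

0.92282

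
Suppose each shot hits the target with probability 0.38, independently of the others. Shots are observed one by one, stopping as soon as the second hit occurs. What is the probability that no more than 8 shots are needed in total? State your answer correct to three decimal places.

0.871

Finishing within 8 shots ⇔ at least 2 successes in the first 8. With X ~ Binomial(8, 0.38), P(Y ≤ 8) = 1 − P(X ≤ 1).
  k=0: C(8,0)·0.38^0·0.62^8 = 0.02183
  k=1: C(8,1)·0.38^1·0.62^7 = 0.10706
1 − 0.12889 = 0.87111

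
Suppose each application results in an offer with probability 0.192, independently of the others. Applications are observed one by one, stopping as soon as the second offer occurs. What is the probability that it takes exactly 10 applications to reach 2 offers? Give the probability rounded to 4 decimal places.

Y = trial on which the second success occurs; negative binomial, r=2, p=0.192.
P(Y=10) = C(9,1) · p^2 · (1−p)^8
= 9 · 0.036864 · 0.18167 = 0.060275

0.0603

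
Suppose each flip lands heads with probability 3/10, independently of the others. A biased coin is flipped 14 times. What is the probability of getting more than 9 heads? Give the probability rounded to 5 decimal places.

0.00167

X ~ Binomial(14, 0.30); P(X ≥ 10) = Σ C(14,k) p^k (1−p)^(14−k) over k:
  k=10: C(14,10)·0.30^10·0.70^4 = 0.0014192
  k=11: C(14,11)·0.30^11·0.70^3 = 0.0002212
  k=12: C(14,12)·0.30^12·0.70^2 = 0.0000237
  k=13: C(14,13)·0.30^13·0.70^1 = 0.0000016
  k=14: C(14,14)·0.30^14·0.70^0 = 0.0000000
Total = 0.0016657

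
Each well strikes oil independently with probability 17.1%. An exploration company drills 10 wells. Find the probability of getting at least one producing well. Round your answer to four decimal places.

0.8467

P(at least one) = 1 − P(none) = 1 − (1 − 0.171)^10
= 1 − 0.153301 = 0.846699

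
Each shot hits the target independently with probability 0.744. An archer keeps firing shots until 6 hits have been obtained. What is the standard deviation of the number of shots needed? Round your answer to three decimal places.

Y = total shots until the sixth success; negative binomial with r=6, p=0.744.
SD(Y) = √[r(1−p)/p²] = √(2.77489) = 1.66580

1.666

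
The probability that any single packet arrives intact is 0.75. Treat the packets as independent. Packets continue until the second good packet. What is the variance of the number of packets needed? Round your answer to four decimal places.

0.8889

Y = total packets until the second success; negative binomial with r=2, p=0.75.
Var(Y) = r(1−p)/p² = 2·0.25 / 0.75² = 0.888889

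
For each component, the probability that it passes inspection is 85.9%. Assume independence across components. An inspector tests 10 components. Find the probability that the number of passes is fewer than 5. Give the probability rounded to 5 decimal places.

0.00099

X ~ Binomial(10, 0.859); P(X ≤ 4) = Σ C(10,k) p^k (1−p)^(10−k) over k:
  k=0: C(10,0)·0.859^0·0.141^10 = 0.0000000
  k=1: C(10,1)·0.859^1·0.141^9 = 0.0000002
  k=2: C(10,2)·0.859^2·0.141^8 = 0.0000052
  k=3: C(10,3)·0.859^3·0.141^7 = 0.0000843
  k=4: C(10,4)·0.859^4·0.141^6 = 0.0008985
Total = 0.0009881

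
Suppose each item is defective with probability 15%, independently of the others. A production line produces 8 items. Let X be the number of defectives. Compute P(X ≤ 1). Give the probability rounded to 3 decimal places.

X ~ Binomial(8, 0.15); P(X ≤ 1) = Σ C(8,k) p^k (1−p)^(8−k) over k:
  k=0: C(8,0)·0.15^0·0.85^8 = 0.27249
  k=1: C(8,1)·0.15^1·0.85^7 = 0.38469
Total = 0.65718

0.657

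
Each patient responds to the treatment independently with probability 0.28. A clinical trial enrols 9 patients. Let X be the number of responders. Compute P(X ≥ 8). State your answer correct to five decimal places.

0.00026

X ~ Binomial(9, 0.28); P(X ≥ 8) = Σ C(9,k) p^k (1−p)^(9−k) over k:
  k=8: C(9,8)·0.28^8·0.72^1 = 0.0002448
  k=9: C(9,9)·0.28^9·0.72^0 = 0.0000106
Total = 0.0002554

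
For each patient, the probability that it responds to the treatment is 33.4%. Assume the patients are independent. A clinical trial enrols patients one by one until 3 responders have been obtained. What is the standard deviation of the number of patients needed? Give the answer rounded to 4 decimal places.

4.2321

Y = total patients until the third success; negative binomial with r=3, p=0.334.
SD(Y) = √[r(1−p)/p²] = √(17.910287) = 4.232055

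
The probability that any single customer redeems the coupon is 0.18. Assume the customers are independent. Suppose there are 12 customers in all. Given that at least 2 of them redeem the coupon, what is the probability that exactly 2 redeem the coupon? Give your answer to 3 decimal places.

0.443

X ~ Binomial(12, 0.18). Want P(X=2 | X≥2) = P(X=2) / P(X≥2).
P(X=2) = C(12,2)·0.18^2·0.82^10 = 0.29392
P(X≥2) = 1 − 0.09242 − 0.24345 = 0.66413
Ratio = 0.29392 / 0.66413 = 0.44256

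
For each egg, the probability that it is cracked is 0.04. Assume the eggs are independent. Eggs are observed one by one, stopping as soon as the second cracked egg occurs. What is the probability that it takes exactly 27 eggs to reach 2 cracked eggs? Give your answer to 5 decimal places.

Y = trial on which the second success occurs; negative binomial, r=2, p=0.04.
P(Y=27) = C(26,1) · p^2 · (1−p)^25
= 26 · 0.0016 · 0.3604 = 0.0149925

0.01499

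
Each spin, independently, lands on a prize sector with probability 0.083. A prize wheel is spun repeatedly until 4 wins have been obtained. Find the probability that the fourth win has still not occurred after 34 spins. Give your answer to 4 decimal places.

Needing more than 34 spins ⇔ fewer than 4 successes in the first 34. With X ~ Binomial(34, 0.083), P(Y > 34) = P(X ≤ 3).
  k=0: C(34,0)·0.083^0·0.917^34 = 0.052548
  k=1: C(34,1)·0.083^1·0.917^33 = 0.161713
  k=2: C(34,2)·0.083^2·0.917^32 = 0.241511
  k=3: C(34,3)·0.083^3·0.917^31 = 0.233171
P(X ≤ 3) = 0.688944

0.6889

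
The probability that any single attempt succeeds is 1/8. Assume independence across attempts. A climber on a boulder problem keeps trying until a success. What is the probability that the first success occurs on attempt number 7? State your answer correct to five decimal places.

0.05610

Geometric (trials to first success), p = 0.125.
P(Y = 7) = (1−p)^6 · p = 0.4488 · 0.125 = 0.0560994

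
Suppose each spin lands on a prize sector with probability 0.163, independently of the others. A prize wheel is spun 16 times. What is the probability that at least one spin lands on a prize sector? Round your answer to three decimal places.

0.942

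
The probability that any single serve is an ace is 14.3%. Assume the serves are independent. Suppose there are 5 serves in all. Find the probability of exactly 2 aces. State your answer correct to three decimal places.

X ~ Binomial(n=5, p=0.143).
P(X=2) = C(5,2) · p^2 · (1−p)^3
= 10 · 0.020449 · 0.62942 = 0.12871

0.129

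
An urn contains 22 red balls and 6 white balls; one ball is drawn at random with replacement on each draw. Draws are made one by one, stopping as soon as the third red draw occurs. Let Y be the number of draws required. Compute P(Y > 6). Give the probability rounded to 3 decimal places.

Needing more than 6 draws ⇔ fewer than 3 successes in the first 6. With X ~ Binomial(6, 0.785714), P(Y > 6) = P(X ≤ 2).
  k=0: C(6,0)·0.785714^0·0.214286^6 = 0.00010
  k=1: C(6,1)·0.785714^1·0.214286^5 = 0.00213
  k=2: C(6,2)·0.785714^2·0.214286^4 = 0.01953
P(X ≤ 2) = 0.02175

0.022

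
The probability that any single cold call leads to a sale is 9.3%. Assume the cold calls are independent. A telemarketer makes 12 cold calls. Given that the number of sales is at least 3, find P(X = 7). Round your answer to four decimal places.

X ~ Binomial(12, 0.093). Want P(X=7 | X≥3) = P(X=7) / P(X≥3).
P(X=7) = C(12,7)·0.093^7·0.907^5 = 0.000029
P(X≥3) = 1 − 0.309947 − 0.381368 − 0.215071 = 0.093613
Ratio = 0.000029 / 0.093613 = 0.000312

0.0003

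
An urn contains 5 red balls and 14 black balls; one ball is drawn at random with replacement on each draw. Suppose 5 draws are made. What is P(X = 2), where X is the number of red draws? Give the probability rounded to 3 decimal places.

0.277

X ~ Binomial(n=5, p=0.263158).
P(X=2) = C(5,2) · p^2 · (1−p)^3
= 10 · 0.069252 · 0.40006 = 0.27705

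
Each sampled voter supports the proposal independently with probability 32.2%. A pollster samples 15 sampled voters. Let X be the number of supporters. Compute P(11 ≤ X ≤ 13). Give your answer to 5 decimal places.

X ~ Binomial(15, 0.322); P(11 ≤ X ≤ 13) = Σ C(15,k) p^k (1−p)^(15−k) over k:
  k=11: C(15,11)·0.322^11·0.678^4 = 0.0011129
  k=12: C(15,12)·0.322^12·0.678^3 = 0.0001762
  k=13: C(15,13)·0.322^13·0.678^2 = 0.0000193
Total = 0.0013084

0.00131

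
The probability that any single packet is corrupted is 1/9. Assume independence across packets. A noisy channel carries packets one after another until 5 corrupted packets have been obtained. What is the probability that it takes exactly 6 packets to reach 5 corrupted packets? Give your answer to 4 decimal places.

Y = trial on which the fifth success occurs; negative binomial, r=5, p=0.111111.
P(Y=6) = C(5,4) · p^5 · (1−p)^1
= 5 · 1.6935e-05 · 0.88889 = 0.000075

0.0001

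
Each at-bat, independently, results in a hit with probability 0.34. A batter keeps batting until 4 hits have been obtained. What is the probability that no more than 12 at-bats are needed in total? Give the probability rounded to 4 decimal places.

Finishing within 12 at-bats ⇔ at least 4 successes in the first 12. With X ~ Binomial(12, 0.34), P(Y ≤ 12) = 1 − P(X ≤ 3).
  k=0: C(12,0)·0.34^0·0.66^12 = 0.006832
  k=1: C(12,1)·0.34^1·0.66^11 = 0.042232
  k=2: C(12,2)·0.34^2·0.66^10 = 0.119658
  k=3: C(12,3)·0.34^3·0.66^9 = 0.205473
1 − 0.374195 = 0.625805

0.6258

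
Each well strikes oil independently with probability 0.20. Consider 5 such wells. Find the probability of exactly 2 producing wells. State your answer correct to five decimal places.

X ~ Binomial(n=5, p=0.20).
P(X=2) = C(5,2) · p^2 · (1−p)^3
= 10 · 0.04 · 0.512 = 0.2048000

0.20480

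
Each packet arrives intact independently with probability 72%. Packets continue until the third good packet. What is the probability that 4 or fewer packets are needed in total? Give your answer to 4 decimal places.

Finishing within 4 packets ⇔ at least 3 successes in the first 4. With X ~ Binomial(4, 0.72), P(Y ≤ 4) = 1 − P(X ≤ 2).
  k=0: C(4,0)·0.72^0·0.28^4 = 0.006147
  k=1: C(4,1)·0.72^1·0.28^3 = 0.063222
  k=2: C(4,2)·0.72^2·0.28^2 = 0.243855
1 − 0.313224 = 0.686776

0.6868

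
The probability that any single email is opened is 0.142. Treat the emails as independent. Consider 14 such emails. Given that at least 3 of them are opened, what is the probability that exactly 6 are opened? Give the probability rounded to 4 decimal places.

X ~ Binomial(14, 0.142). Want P(X=6 | X≥3) = P(X=6) / P(X≥3).
P(X=6) = C(14,6)·0.142^6·0.858^8 = 0.007231
P(X≥3) = 1 − 0.117172 − 0.271488 − 0.292056 = 0.319285
Ratio = 0.007231 / 0.319285 = 0.022647

0.0226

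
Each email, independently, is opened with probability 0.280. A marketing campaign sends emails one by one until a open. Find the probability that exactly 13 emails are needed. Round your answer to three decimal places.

0.005

Geometric (trials to first success), p = 0.28.
P(Y = 13) = (1−p)^12 · p = 0.019408 · 0.28 = 0.00543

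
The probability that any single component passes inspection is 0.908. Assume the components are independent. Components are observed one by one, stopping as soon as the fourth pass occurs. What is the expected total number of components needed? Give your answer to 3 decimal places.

Y = total components until the fourth success; negative binomial with r=4, p=0.908.
E[Y] = r / p = 4 / 0.908 = 4.40529

4.405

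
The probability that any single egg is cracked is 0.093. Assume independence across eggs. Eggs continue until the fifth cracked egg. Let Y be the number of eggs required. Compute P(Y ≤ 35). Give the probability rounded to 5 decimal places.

0.22236

Finishing within 35 eggs ⇔ at least 5 successes in the first 35. With X ~ Binomial(35, 0.093), P(Y ≤ 35) = 1 − P(X ≤ 4).
  k=0: C(35,0)·0.093^0·0.907^35 = 0.0328288
  k=1: C(35,1)·0.093^1·0.907^34 = 0.1178145
  k=2: C(35,2)·0.093^2·0.907^33 = 0.2053635
  k=3: C(35,3)·0.093^3·0.907^32 = 0.2316283
  k=4: C(35,4)·0.093^4·0.907^31 = 0.1900016
1 − 0.7776368 = 0.2223632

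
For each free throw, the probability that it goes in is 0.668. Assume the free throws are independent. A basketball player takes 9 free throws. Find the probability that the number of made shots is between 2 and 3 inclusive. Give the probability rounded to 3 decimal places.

0.041

X ~ Binomial(9, 0.668); P(2 ≤ X ≤ 3) = Σ C(9,k) p^k (1−p)^(9−k) over k:
  k=2: C(9,2)·0.668^2·0.332^7 = 0.00714
  k=3: C(9,3)·0.668^3·0.332^6 = 0.03353
Total = 0.04067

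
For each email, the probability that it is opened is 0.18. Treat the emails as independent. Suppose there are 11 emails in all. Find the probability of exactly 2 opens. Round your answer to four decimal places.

0.2987

X ~ Binomial(n=11, p=0.18).
P(X=2) = C(11,2) · p^2 · (1−p)^9
= 55 · 0.0324 · 0.16762 = 0.298698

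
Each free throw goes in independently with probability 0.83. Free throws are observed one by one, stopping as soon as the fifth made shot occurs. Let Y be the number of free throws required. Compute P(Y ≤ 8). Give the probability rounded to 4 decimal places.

Finishing within 8 free throws ⇔ at least 5 successes in the first 8. With X ~ Binomial(8, 0.83), P(Y ≤ 8) = 1 − P(X ≤ 4).
  k=0: C(8,0)·0.83^0·0.17^8 = 0.000001
  k=1: C(8,1)·0.83^1·0.17^7 = 0.000027
  k=2: C(8,2)·0.83^2·0.17^6 = 0.000466
  k=3: C(8,3)·0.83^3·0.17^5 = 0.004546
  k=4: C(8,4)·0.83^4·0.17^4 = 0.027746
1 − 0.032786 = 0.967214

0.9672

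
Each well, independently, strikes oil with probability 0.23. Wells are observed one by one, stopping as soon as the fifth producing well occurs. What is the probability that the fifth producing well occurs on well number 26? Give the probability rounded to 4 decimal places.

Y = trial on which the fifth success occurs; negative binomial, r=5, p=0.23.
P(Y=26) = C(25,4) · p^5 · (1−p)^21
= 12650 · 0.00064363 · 0.0041334 = 0.033654

0.0337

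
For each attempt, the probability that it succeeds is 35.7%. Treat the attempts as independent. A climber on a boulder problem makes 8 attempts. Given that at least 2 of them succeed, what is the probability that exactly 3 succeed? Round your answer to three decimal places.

X ~ Binomial(8, 0.357). Want P(X=3 | X≥2) = P(X=3) / P(X≥2).
P(X=3) = C(8,3)·0.357^3·0.643^5 = 0.28006
P(X≥2) = 1 − 0.02922 − 0.12979 = 0.84099
Ratio = 0.28006 / 0.84099 = 0.33301

0.333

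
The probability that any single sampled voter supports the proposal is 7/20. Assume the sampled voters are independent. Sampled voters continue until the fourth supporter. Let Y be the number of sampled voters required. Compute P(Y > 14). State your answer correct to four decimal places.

Needing more than 14 sampled voters ⇔ fewer than 4 successes in the first 14. With X ~ Binomial(14, 0.35), P(Y > 14) = P(X ≤ 3).
  k=0: C(14,0)·0.35^0·0.65^14 = 0.002403
  k=1: C(14,1)·0.35^1·0.65^13 = 0.018116
  k=2: C(14,2)·0.35^2·0.65^12 = 0.063407
  k=3: C(14,3)·0.35^3·0.65^11 = 0.136569
P(X ≤ 3) = 0.220496

0.2205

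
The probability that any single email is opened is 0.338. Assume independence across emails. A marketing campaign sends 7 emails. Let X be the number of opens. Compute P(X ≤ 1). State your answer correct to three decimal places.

0.255

X ~ Binomial(7, 0.338); P(X ≤ 1) = Σ C(7,k) p^k (1−p)^(7−k) over k:
  k=0: C(7,0)·0.338^0·0.662^7 = 0.05572
  k=1: C(7,1)·0.338^1·0.662^6 = 0.19914
Total = 0.25486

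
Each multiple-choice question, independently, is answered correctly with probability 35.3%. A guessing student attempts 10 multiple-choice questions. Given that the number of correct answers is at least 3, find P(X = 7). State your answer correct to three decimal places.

0.030

X ~ Binomial(10, 0.353). Want P(X=7 | X≥3) = P(X=7) / P(X≥3).
P(X=7) = C(10,7)·0.353^7·0.647^3 = 0.02220
P(X≥3) = 1 − 0.01285 − 0.07013 − 0.17219 = 0.74483
Ratio = 0.02220 / 0.74483 = 0.02980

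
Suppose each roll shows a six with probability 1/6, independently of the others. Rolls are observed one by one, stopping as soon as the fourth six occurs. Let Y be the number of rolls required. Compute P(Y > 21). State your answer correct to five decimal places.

Needing more than 21 rolls ⇔ fewer than 4 successes in the first 21. With X ~ Binomial(21, 0.166667), P(Y > 21) = P(X ≤ 3).
  k=0: C(21,0)·0.166667^0·0.833333^21 = 0.0217367
  k=1: C(21,1)·0.166667^1·0.833333^20 = 0.0912942
  k=2: C(21,2)·0.166667^2·0.833333^19 = 0.1825884
  k=3: C(21,3)·0.166667^3·0.833333^18 = 0.2312786
P(X ≤ 3) = 0.5268979

0.52690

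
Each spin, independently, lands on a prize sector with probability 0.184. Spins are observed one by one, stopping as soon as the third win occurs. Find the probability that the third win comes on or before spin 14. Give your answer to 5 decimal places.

Finishing within 14 spins ⇔ at least 3 successes in the first 14. With X ~ Binomial(14, 0.184), P(Y ≤ 14) = 1 − P(X ≤ 2).
  k=0: C(14,0)·0.184^0·0.816^14 = 0.0580313
  k=1: C(14,1)·0.184^1·0.816^13 = 0.1831968
  k=2: C(14,2)·0.184^2·0.816^12 = 0.2685091
1 − 0.5097372 = 0.4902628

0.49026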